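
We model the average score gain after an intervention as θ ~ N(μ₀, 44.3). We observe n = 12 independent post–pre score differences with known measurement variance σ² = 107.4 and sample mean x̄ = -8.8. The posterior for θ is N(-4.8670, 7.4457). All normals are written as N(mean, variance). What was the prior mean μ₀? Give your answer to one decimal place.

μ₀ = 14.6

The posterior mean is a precision-weighted average: μ_n = (τ₀μ₀ + τ_data·x̄)/(τ₀+τ_data), with τ₀=1/σ₀² and τ_data=n/σ².
Here τ₀ = 1/44.3 = 0.022573 and τ_data = 12/107.4 = 0.111732, so τ_n = 0.134305.
Rearranging for μ₀: μ₀ = (μ_n·τ_n − τ_data·x̄)/τ₀ = (-4.8670·0.134305 − 0.111732·-8.8) / 0.022573 = 0.329579/0.022573 ≈ 14.6.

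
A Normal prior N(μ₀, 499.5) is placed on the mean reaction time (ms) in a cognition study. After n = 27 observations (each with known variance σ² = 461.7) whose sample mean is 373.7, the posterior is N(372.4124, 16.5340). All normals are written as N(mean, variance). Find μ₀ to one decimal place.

μ₀ = 334.8

The posterior mean is a precision-weighted average: μ_n = (τ₀μ₀ + τ_data·x̄)/(τ₀+τ_data), with τ₀=1/σ₀² and τ_data=n/σ².
Here τ₀ = 1/499.5 = 0.002002 and τ_data = 27/461.7 = 0.058480, so τ_n = 0.060482.
Rearranging for μ₀: μ₀ = (μ_n·τ_n − τ_data·x̄)/τ₀ = (372.4124·0.060482 − 0.058480·373.7) / 0.002002 = 0.670271/0.002002 ≈ 334.8.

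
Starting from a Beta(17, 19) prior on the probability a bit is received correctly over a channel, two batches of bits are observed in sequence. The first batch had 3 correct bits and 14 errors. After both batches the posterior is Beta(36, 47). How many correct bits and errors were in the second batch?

Sequential conjugate updates are equivalent to a single update on the pooled data, so total successes = posterior α − prior α and total failures = posterior β − prior β.
Total across both batches: 36−17=19 correct bits, 47−19=28 errors.
Subtract the first batch: 19−3=16 correct bits and 28−14=14 errors.

16 correct bits and 14 errors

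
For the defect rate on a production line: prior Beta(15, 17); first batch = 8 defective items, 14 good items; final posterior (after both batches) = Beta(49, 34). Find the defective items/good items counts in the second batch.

Sequential conjugate updates are equivalent to a single update on the pooled data, so total successes = posterior α − prior α and total failures = posterior β − prior β.
Total across both batches: 49−15=34 defective items, 34−17=17 good items.
Subtract the first batch: 34−8=26 defective items and 17−14=3 good items.

26 defective items and 3 good items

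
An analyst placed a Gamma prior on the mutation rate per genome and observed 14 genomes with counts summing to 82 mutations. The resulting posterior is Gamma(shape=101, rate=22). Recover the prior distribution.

Gamma–Poisson conjugacy: posterior shape = α + Σxᵢ, posterior rate = β + n.
So α = 101 − 82 = 19 and β = 22 − 14 = 8.

Gamma(shape=19, rate=8)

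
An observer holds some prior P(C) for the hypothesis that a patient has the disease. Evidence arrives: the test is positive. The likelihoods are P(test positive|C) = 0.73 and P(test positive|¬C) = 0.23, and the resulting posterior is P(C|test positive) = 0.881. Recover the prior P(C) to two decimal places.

P(C) = 0.70

In odds form, posterior odds = prior odds × likelihood ratio, so prior odds = posterior odds ÷ LR.
Posterior odds = 0.881/(1−0.881) = 7.4034. LR = 0.73/0.23 = 3.1739.
Prior odds = 7.4034/3.1739 = 2.3326, so P(C) = 2.3326/(1+2.3326) ≈ 0.70.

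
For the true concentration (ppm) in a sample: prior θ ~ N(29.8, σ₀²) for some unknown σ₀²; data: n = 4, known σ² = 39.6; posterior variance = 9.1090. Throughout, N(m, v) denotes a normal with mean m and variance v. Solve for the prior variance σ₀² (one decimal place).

σ₀² = 114.0

For the Normal–Normal model with known σ², precisions add: τ_n = τ₀ + n/σ².
So 1/σ₀² = 1/9.1090 − 4/39.6 = 0.109782 − 0.101010 = 0.008772.
Hence σ₀² = 1/0.008772 ≈ 114.0.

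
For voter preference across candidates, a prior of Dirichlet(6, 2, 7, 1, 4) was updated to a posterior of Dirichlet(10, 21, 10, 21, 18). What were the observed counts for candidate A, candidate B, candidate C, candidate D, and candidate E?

For a Dirichlet(α) prior with multinomial counts c, the posterior is Dirichlet(α + c) componentwise.
Counts are posterior − prior componentwise: 10−6=4, 21−2=19, 10−7=3, 21−1=20, 18−4=14.

counts (4, 19, 3, 20, 14)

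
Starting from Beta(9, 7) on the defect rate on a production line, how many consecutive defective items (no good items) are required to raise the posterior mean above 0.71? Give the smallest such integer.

After k defective items and 0 good items the posterior is Beta(9+k, 7), with mean (9+k)/(9+7+k).
Set (9+k)/(16+k) > 0.71 and solve: k > (0.71·16 − 9)/(1 − 0.71) = 8.138.
The smallest integer exceeding 8.138 is 9, and checking k=9: (18)/(25) = 0.7200 > 0.71.

k = 9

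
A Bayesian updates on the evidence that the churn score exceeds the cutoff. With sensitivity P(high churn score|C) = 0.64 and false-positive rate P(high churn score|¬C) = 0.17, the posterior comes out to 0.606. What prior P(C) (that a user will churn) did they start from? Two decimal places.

P(C) = 0.29

In odds form, posterior odds = prior odds × likelihood ratio, so prior odds = posterior odds ÷ LR.
Posterior odds = 0.606/(1−0.606) = 1.5381. LR = 0.64/0.17 = 3.7647.
Prior odds = 1.5381/3.7647 = 0.4086, so P(C) = 0.4086/(1+0.4086) ≈ 0.29.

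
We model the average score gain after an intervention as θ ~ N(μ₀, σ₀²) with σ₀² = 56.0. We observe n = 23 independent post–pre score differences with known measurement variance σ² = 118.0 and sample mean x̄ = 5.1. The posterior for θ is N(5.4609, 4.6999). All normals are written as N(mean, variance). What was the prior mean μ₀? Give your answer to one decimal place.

With known observation variance, the Normal–Normal posterior has precision τ_n = τ₀ + n/σ² and mean μ_n = (τ₀μ₀ + (n/σ²)x̄)/τ_n.
Here τ₀ = 1/56.0 = 0.017857 and τ_data = 23/118.0 = 0.194915, so τ_n = 0.212772.
Rearranging for μ₀: μ₀ = (μ_n·τ_n − τ_data·x̄)/τ₀ = (5.4609·0.212772 − 0.194915·5.1) / 0.017857 = 0.167860/0.017857 ≈ 9.4.

μ₀ = 9.4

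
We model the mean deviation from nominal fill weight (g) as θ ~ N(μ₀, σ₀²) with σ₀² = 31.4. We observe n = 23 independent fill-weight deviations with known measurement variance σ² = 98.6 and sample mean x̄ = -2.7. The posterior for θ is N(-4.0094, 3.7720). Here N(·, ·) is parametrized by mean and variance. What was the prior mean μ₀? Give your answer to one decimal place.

With known observation variance, the Normal–Normal posterior has precision τ_n = τ₀ + n/σ² and mean μ_n = (τ₀μ₀ + (n/σ²)x̄)/τ_n.
Here τ₀ = 1/31.4 = 0.031847 and τ_data = 23/98.6 = 0.233266, so τ_n = 0.265113.
Rearranging for μ₀: μ₀ = (μ_n·τ_n − τ_data·x̄)/τ₀ = (-4.0094·0.265113 − 0.233266·-2.7) / 0.031847 = -0.433126/0.031847 ≈ -13.6.

μ₀ = -13.6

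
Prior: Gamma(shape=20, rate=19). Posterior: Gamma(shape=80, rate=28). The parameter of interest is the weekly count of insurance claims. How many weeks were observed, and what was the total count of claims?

A Gamma(α, β) prior (rate parametrization) on a Poisson rate with n observations summing to S gives posterior Gamma(α+S, β+n).
Matching: Σxᵢ = 80 − 20 = 60 and n = 28 − 19 = 9.

n = 9 weeks with total 60 claims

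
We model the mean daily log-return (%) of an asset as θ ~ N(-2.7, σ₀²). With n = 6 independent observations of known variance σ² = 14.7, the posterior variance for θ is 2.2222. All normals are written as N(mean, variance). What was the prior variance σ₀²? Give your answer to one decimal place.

For the Normal–Normal model with known σ², precisions add: τ_n = τ₀ + n/σ².
So 1/σ₀² = 1/2.2222 − 6/14.7 = 0.450005 − 0.408163 = 0.041842.
Hence σ₀² = 1/0.041842 ≈ 23.9.

σ₀² = 23.9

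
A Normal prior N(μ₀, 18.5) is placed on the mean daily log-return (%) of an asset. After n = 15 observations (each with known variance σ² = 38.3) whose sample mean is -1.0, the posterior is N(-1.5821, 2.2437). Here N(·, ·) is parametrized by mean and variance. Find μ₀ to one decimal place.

With known observation variance, the Normal–Normal posterior has precision τ_n = τ₀ + n/σ² and mean μ_n = (τ₀μ₀ + (n/σ²)x̄)/τ_n.
Here τ₀ = 1/18.5 = 0.054054 and τ_data = 15/38.3 = 0.391645, so τ_n = 0.445699.
Rearranging for μ₀: μ₀ = (μ_n·τ_n − τ_data·x̄)/τ₀ = (-1.5821·0.445699 − 0.391645·-1.0) / 0.054054 = -0.313495/0.054054 ≈ -5.8.

μ₀ = -5.8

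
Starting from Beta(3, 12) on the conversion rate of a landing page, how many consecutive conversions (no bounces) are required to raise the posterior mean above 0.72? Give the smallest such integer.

After k conversions and 0 bounces the posterior is Beta(3+k, 12), with mean (3+k)/(3+12+k).
Set (3+k)/(15+k) > 0.72 and solve: k > (0.72·15 − 3)/(1 − 0.72) = 27.857.
The smallest integer exceeding 27.857 is 28.

k = 28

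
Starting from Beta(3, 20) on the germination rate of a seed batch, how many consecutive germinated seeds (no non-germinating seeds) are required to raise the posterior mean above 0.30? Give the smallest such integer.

After k germinated seeds and 0 non-germinating seeds the posterior is Beta(3+k, 20), with mean (3+k)/(3+20+k).
Set (3+k)/(23+k) > 0.30 and solve: k > (0.30·23 − 3)/(1 − 0.30) = 5.571.
The smallest integer exceeding 5.571 is 6, and checking k=6: (9)/(29) = 0.3103 > 0.30.

k = 6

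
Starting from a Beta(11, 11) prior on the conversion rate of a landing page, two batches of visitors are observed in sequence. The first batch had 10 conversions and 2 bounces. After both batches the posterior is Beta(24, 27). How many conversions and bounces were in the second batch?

3 conversions and 14 bounces

Sequential conjugate updates are equivalent to a single update on the pooled data, so total successes = posterior α − prior α and total failures = posterior β − prior β.
Total across both batches: 24−11=13 conversions, 27−11=16 bounces.
Subtract the first batch: 13−10=3 conversions and 16−2=14 bounces.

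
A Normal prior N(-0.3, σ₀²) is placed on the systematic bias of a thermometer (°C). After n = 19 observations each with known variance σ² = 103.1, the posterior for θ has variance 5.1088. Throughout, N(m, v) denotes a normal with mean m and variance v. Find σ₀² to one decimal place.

σ₀² = 87.3

For the Normal–Normal model with known σ², precisions add: τ_n = τ₀ + n/σ².
So 1/σ₀² = 1/5.1088 − 19/103.1 = 0.195741 − 0.184287 = 0.011454.
Hence σ₀² = 1/0.011454 ≈ 87.3.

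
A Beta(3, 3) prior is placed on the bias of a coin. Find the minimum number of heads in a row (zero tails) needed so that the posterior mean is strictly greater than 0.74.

k = 6

After k heads and 0 tails the posterior is Beta(3+k, 3), with mean (3+k)/(3+3+k).
Set (3+k)/(6+k) > 0.74 and solve: k > (0.74·6 − 3)/(1 − 0.74) = 5.538.
The smallest integer exceeding 5.538 is 6.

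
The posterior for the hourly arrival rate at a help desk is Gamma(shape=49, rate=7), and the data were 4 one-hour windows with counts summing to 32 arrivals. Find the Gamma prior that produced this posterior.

A Gamma(α, β) prior (rate parametrization) on a Poisson rate with n observations summing to S gives posterior Gamma(α+S, β+n).
So α = 49 − 32 = 17 and β = 7 − 4 = 3.

Gamma(shape=17, rate=3)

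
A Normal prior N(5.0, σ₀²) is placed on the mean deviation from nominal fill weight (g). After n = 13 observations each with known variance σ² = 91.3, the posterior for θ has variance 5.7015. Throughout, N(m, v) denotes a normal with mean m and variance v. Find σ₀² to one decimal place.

For the Normal–Normal model with known σ², precisions add: τ_n = τ₀ + n/σ².
So 1/σ₀² = 1/5.7015 − 13/91.3 = 0.175392 − 0.142388 = 0.033004.
Hence σ₀² = 1/0.033004 ≈ 30.3.

σ₀² = 30.3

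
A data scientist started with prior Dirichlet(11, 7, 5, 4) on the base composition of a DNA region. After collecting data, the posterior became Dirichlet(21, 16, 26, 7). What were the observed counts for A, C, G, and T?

counts (10, 9, 21, 3)

For a Dirichlet(α) prior with multinomial counts c, the posterior is Dirichlet(α + c) componentwise.
Counts are posterior − prior componentwise: 21−11=10, 16−7=9, 26−5=21, 7−4=3.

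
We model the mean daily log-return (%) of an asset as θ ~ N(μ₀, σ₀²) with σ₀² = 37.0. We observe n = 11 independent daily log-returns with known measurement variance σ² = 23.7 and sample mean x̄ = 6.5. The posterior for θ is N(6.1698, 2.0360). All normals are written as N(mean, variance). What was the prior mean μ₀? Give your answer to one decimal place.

μ₀ = 0.5

With known observation variance, the Normal–Normal posterior has precision τ_n = τ₀ + n/σ² and mean μ_n = (τ₀μ₀ + (n/σ²)x̄)/τ_n.
Here τ₀ = 1/37.0 = 0.027027 and τ_data = 11/23.7 = 0.464135, so τ_n = 0.491162.
Rearranging for μ₀: μ₀ = (μ_n·τ_n − τ_data·x̄)/τ₀ = (6.1698·0.491162 − 0.464135·6.5) / 0.027027 = 0.013494/0.027027 ≈ 0.5.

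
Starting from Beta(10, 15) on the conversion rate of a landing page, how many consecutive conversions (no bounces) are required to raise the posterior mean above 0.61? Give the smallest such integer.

k = 14

After k conversions and 0 bounces the posterior is Beta(10+k, 15), with mean (10+k)/(10+15+k).
Set (10+k)/(25+k) > 0.61 and solve: k > (0.61·25 − 10)/(1 − 0.61) = 13.462.
The smallest integer exceeding 13.462 is 14.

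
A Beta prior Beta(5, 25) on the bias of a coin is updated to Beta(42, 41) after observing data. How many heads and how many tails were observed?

A Beta(a, b) prior with s successes and f failures in binomial data gives a Beta(a+s, b+f) posterior.
Match parameters: s=42−5=37, f=41−25=16.

37 heads and 16 tails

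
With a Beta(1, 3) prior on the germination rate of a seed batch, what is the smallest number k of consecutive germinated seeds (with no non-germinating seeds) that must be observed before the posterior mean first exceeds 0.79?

k = 11

After k germinated seeds and 0 non-germinating seeds the posterior is Beta(1+k, 3), with mean (1+k)/(1+3+k).
Set (1+k)/(4+k) > 0.79 and solve: k > (0.79·4 − 1)/(1 − 0.79) = 10.286.
The smallest integer exceeding 10.286 is 11.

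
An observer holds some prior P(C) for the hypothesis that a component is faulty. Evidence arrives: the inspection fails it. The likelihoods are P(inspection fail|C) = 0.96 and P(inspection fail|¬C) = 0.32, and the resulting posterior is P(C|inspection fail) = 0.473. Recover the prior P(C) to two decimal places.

P(C) = 0.23

In odds form, posterior odds = prior odds × likelihood ratio, so prior odds = posterior odds ÷ LR.
Posterior odds = 0.473/(1−0.473) = 0.8975. LR = 0.96/0.32 = 3.0000.
Prior odds = 0.8975/3.0000 = 0.2992, so P(C) = 0.2992/(1+0.2992) ≈ 0.23.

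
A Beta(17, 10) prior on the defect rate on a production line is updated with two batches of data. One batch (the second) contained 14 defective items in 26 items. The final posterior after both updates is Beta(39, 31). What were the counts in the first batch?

8 defective items and 9 good items

Sequential conjugate updates are equivalent to a single update on the pooled data, so total successes = posterior α − prior α and total failures = posterior β − prior β.
Total across both batches: 39−17=22 defective items, 31−10=21 good items.
Subtract the second batch: 22−14=8 defective items and 21−12=9 good items.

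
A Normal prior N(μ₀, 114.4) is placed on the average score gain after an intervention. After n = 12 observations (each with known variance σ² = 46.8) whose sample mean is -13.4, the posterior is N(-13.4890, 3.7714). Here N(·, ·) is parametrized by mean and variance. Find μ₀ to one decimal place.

The posterior mean is a precision-weighted average: μ_n = (τ₀μ₀ + τ_data·x̄)/(τ₀+τ_data), with τ₀=1/σ₀² and τ_data=n/σ².
Here τ₀ = 1/114.4 = 0.008741 and τ_data = 12/46.8 = 0.256410, so τ_n = 0.265151.
Rearranging for μ₀: μ₀ = (μ_n·τ_n − τ_data·x̄)/τ₀ = (-13.4890·0.265151 − 0.256410·-13.4) / 0.008741 = -0.140728/0.008741 ≈ -16.1.

μ₀ = -16.1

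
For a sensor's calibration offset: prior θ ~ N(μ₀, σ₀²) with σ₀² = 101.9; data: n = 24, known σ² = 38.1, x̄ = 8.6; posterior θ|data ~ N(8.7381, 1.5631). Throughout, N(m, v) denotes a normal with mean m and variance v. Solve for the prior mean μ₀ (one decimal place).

μ₀ = 17.6

The posterior mean is a precision-weighted average: μ_n = (τ₀μ₀ + τ_data·x̄)/(τ₀+τ_data), with τ₀=1/σ₀² and τ_data=n/σ².
Here τ₀ = 1/101.9 = 0.009814 and τ_data = 24/38.1 = 0.629921, so τ_n = 0.639735.
Rearranging for μ₀: μ₀ = (μ_n·τ_n − τ_data·x̄)/τ₀ = (8.7381·0.639735 − 0.629921·8.6) / 0.009814 = 0.172748/0.009814 ≈ 17.6.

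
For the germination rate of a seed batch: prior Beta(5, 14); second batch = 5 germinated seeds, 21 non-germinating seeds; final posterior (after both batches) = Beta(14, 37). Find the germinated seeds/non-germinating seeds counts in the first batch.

4 germinated seeds and 2 non-germinating seeds

Because Beta–binomial updating is additive in the counts, the combined data contributed (α_post−α_prior, β_post−β_prior) successes and failures.
Total across both batches: 14−5=9 germinated seeds, 37−14=23 non-germinating seeds.
Subtract the second batch: 9−5=4 germinated seeds and 23−21=2 non-germinating seeds.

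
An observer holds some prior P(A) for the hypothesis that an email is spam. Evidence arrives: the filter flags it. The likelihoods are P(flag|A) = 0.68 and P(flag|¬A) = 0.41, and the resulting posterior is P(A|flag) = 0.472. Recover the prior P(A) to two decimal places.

Bayes' rule in odds form gives O(A|E) = O(A)·[P(E|A)/P(E|¬A)], hence O(A) = O(A|E)/LR.
Posterior odds = 0.472/(1−0.472) = 0.8939. LR = 0.68/0.41 = 1.6585.
Prior odds = 0.8939/1.6585 = 0.5390, so P(A) = 0.5390/(1+0.5390) ≈ 0.35.

P(A) = 0.35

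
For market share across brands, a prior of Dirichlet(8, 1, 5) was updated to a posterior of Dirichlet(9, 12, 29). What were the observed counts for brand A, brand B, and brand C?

For a Dirichlet(α) prior with multinomial counts c, the posterior is Dirichlet(α + c) componentwise.
Counts are posterior − prior componentwise: 9−8=1, 12−1=11, 29−5=24.

counts (1, 11, 24)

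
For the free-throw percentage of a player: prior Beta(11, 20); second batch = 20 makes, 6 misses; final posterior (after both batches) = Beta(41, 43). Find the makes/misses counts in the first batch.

10 makes and 17 misses

Because Beta–binomial updating is additive in the counts, the combined data contributed (α_post−α_prior, β_post−β_prior) successes and failures.
Total across both batches: 41−11=30 makes, 43−20=23 misses.
Subtract the second batch: 30−20=10 makes and 23−6=17 misses.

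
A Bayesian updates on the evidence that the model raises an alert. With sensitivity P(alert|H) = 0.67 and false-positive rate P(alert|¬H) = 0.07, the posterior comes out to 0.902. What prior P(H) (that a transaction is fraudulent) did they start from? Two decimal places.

P(H) = 0.49

Bayes' rule in odds form gives O(H|E) = O(H)·[P(E|H)/P(E|¬H)], hence O(H) = O(H|E)/LR.
Posterior odds = 0.902/(1−0.902) = 9.2041. LR = 0.67/0.07 = 9.5714.
Prior odds = 9.2041/9.5714 = 0.9616, so P(H) = 0.9616/(1+0.9616) ≈ 0.49.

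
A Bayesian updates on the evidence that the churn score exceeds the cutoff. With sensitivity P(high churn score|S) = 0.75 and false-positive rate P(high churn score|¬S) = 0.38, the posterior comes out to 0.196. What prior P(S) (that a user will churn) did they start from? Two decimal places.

In odds form, posterior odds = prior odds × likelihood ratio, so prior odds = posterior odds ÷ LR.
Posterior odds = 0.196/(1−0.196) = 0.2438. LR = 0.75/0.38 = 1.9737.
Prior odds = 0.2438/1.9737 = 0.1235, so P(S) = 0.1235/(1+0.1235) ≈ 0.11.

P(S) = 0.11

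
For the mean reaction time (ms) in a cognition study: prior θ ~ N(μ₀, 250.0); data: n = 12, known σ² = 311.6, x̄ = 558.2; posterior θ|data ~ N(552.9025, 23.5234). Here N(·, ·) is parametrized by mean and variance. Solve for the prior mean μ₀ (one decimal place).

μ₀ = 501.9

With known observation variance, the Normal–Normal posterior has precision τ_n = τ₀ + n/σ² and mean μ_n = (τ₀μ₀ + (n/σ²)x̄)/τ_n.
Here τ₀ = 1/250.0 = 0.004000 and τ_data = 12/311.6 = 0.038511, so τ_n = 0.042511.
Rearranging for μ₀: μ₀ = (μ_n·τ_n − τ_data·x̄)/τ₀ = (552.9025·0.042511 − 0.038511·558.2) / 0.004000 = 2.007598/0.004000 ≈ 501.9.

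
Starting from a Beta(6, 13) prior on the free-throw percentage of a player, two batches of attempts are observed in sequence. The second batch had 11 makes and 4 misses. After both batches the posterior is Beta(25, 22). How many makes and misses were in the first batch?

8 makes and 5 misses

Sequential conjugate updates are equivalent to a single update on the pooled data, so total successes = posterior α − prior α and total failures = posterior β − prior β.
Total across both batches: 25−6=19 makes, 22−13=9 misses.
Subtract the second batch: 19−11=8 makes and 9−4=5 misses.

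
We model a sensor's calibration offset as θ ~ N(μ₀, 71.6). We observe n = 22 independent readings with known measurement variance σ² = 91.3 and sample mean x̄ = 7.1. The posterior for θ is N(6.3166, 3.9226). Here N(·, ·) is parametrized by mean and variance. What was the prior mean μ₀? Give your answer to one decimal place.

μ₀ = -7.2

The posterior mean is a precision-weighted average: μ_n = (τ₀μ₀ + τ_data·x̄)/(τ₀+τ_data), with τ₀=1/σ₀² and τ_data=n/σ².
Here τ₀ = 1/71.6 = 0.013966 and τ_data = 22/91.3 = 0.240964, so τ_n = 0.254930.
Rearranging for μ₀: μ₀ = (μ_n·τ_n − τ_data·x̄)/τ₀ = (6.3166·0.254930 − 0.240964·7.1) / 0.013966 = -0.100554/0.013966 ≈ -7.2.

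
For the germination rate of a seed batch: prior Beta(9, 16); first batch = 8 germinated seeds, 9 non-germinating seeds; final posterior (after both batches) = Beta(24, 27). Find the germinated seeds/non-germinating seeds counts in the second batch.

Because Beta–binomial updating is additive in the counts, the combined data contributed (α_post−α_prior, β_post−β_prior) successes and failures.
Total across both batches: 24−9=15 germinated seeds, 27−16=11 non-germinating seeds.
Subtract the first batch: 15−8=7 germinated seeds and 11−9=2 non-germinating seeds.

7 germinated seeds and 2 non-germinating seeds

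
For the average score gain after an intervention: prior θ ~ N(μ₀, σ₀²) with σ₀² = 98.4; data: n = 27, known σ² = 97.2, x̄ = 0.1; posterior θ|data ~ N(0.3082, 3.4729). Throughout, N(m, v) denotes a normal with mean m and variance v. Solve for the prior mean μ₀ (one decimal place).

μ₀ = 6.0

With known observation variance, the Normal–Normal posterior has precision τ_n = τ₀ + n/σ² and mean μ_n = (τ₀μ₀ + (n/σ²)x̄)/τ_n.
Here τ₀ = 1/98.4 = 0.010163 and τ_data = 27/97.2 = 0.277778, so τ_n = 0.287941.
Rearranging for μ₀: μ₀ = (μ_n·τ_n − τ_data·x̄)/τ₀ = (0.3082·0.287941 − 0.277778·0.1) / 0.010163 = 0.060966/0.010163 ≈ 6.0.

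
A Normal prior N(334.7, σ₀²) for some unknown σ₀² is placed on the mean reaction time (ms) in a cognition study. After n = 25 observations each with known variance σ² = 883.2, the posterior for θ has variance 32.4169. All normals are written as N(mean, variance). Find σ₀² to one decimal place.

Posterior precision equals prior precision plus data precision: 1/σ_n² = 1/σ₀² + n/σ².
So 1/σ₀² = 1/32.4169 − 25/883.2 = 0.030848 − 0.028306 = 0.002542.
Hence σ₀² = 1/0.002542 ≈ 393.4.

σ₀² = 393.4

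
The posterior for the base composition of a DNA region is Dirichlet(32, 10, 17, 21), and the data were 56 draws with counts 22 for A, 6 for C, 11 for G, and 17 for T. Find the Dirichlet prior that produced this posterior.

For a Dirichlet(α) prior with multinomial counts c, the posterior is Dirichlet(α + c) componentwise.
Subtract each count from the matching posterior parameter: 32−22=10, 10−6=4, 17−11=6, 21−17=4.

Dirichlet(10, 4, 6, 4)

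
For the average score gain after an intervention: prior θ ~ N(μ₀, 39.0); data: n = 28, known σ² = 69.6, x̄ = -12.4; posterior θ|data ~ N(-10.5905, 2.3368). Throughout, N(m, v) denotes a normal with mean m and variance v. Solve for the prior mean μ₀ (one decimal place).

μ₀ = 17.8

The posterior mean is a precision-weighted average: μ_n = (τ₀μ₀ + τ_data·x̄)/(τ₀+τ_data), with τ₀=1/σ₀² and τ_data=n/σ².
Here τ₀ = 1/39.0 = 0.025641 and τ_data = 28/69.6 = 0.402299, so τ_n = 0.427940.
Rearranging for μ₀: μ₀ = (μ_n·τ_n − τ_data·x̄)/τ₀ = (-10.5905·0.427940 − 0.402299·-12.4) / 0.025641 = 0.456409/0.025641 ≈ 17.8.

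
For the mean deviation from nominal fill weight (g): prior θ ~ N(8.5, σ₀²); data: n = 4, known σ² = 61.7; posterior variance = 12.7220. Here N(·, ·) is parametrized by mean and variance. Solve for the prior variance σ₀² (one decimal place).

For the Normal–Normal model with known σ², precisions add: τ_n = τ₀ + n/σ².
So 1/σ₀² = 1/12.7220 − 4/61.7 = 0.078604 − 0.064830 = 0.013774.
Hence σ₀² = 1/0.013774 ≈ 72.6.

σ₀² = 72.6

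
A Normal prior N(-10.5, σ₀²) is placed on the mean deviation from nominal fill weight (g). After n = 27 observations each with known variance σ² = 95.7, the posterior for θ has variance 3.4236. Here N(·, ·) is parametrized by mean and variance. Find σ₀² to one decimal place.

σ₀² = 100.4

For the Normal–Normal model with known σ², precisions add: τ_n = τ₀ + n/σ².
So 1/σ₀² = 1/3.4236 − 27/95.7 = 0.292090 − 0.282132 = 0.009958.
Hence σ₀² = 1/0.009958 ≈ 100.4.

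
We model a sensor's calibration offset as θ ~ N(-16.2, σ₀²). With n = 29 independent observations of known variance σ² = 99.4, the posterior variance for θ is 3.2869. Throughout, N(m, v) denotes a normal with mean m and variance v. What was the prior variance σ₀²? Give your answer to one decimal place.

Posterior precision equals prior precision plus data precision: 1/σ_n² = 1/σ₀² + n/σ².
So 1/σ₀² = 1/3.2869 − 29/99.4 = 0.304238 − 0.291751 = 0.012487.
Hence σ₀² = 1/0.012487 ≈ 80.1.

σ₀² = 80.1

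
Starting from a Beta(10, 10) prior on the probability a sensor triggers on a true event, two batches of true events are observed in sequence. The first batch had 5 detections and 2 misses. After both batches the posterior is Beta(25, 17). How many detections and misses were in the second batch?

Sequential conjugate updates are equivalent to a single update on the pooled data, so total successes = posterior α − prior α and total failures = posterior β − prior β.
Total across both batches: 25−10=15 detections, 17−10=7 misses.
Subtract the first batch: 15−5=10 detections and 7−2=5 misses.

10 detections and 5 misses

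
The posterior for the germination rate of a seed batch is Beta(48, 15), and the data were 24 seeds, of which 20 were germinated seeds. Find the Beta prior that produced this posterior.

A Beta(α, β) prior with s successes and f failures in binomial data gives a Beta(α+s, β+f) posterior.
So α = 48 − 20 = 28 and β = 15 − 4 = 11.

Beta(28, 11)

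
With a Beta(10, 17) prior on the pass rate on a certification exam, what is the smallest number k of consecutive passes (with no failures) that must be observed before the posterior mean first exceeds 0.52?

After k passes and 0 failures the posterior is Beta(10+k, 17), with mean (10+k)/(10+17+k).
Set (10+k)/(27+k) > 0.52 and solve: k > (0.52·27 − 10)/(1 − 0.52) = 8.417.
The smallest integer exceeding 8.417 is 9, and checking k=9: (19)/(36) = 0.5278 > 0.52.

k = 9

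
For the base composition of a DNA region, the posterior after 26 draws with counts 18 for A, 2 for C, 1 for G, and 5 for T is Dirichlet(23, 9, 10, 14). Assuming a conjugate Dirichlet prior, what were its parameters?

For a Dirichlet(α) prior with multinomial counts c, the posterior is Dirichlet(α + c) componentwise.
Subtract each count from the matching posterior parameter: 23−18=5, 9−2=7, 10−1=9, 14−5=9.

Dirichlet(5, 7, 9, 9)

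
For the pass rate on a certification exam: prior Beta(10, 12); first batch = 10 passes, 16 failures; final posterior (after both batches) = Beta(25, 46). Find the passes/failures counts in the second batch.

5 passes and 18 failures

Sequential conjugate updates are equivalent to a single update on the pooled data, so total successes = posterior α − prior α and total failures = posterior β − prior β.
Total across both batches: 25−10=15 passes, 46−12=34 failures.
Subtract the first batch: 15−10=5 passes and 34−16=18 failures.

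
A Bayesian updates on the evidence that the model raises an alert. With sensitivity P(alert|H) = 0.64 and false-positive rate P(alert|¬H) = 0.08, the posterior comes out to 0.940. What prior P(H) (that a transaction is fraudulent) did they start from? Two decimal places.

Bayes' rule in odds form gives O(H|E) = O(H)·[P(E|H)/P(E|¬H)], hence O(H) = O(H|E)/LR.
Posterior odds = 0.940/(1−0.940) = 15.6667. LR = 0.64/0.08 = 8.0000.
Prior odds = 15.6667/8.0000 = 1.9583, so P(H) = 1.9583/(1+1.9583) ≈ 0.66.

P(H) = 0.66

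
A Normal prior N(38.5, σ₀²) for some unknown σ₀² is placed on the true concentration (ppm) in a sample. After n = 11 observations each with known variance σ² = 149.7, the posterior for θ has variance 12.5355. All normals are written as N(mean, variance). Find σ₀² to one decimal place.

σ₀² = 158.9

Posterior precision equals prior precision plus data precision: 1/σ_n² = 1/σ₀² + n/σ².
So 1/σ₀² = 1/12.5355 − 11/149.7 = 0.079773 − 0.073480 = 0.006293.
Hence σ₀² = 1/0.006293 ≈ 158.9.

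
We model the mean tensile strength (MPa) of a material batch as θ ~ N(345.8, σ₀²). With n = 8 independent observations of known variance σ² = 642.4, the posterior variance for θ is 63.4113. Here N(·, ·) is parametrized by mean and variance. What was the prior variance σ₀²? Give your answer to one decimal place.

σ₀² = 301.5

Posterior precision equals prior precision plus data precision: 1/σ_n² = 1/σ₀² + n/σ².
So 1/σ₀² = 1/63.4113 − 8/642.4 = 0.015770 − 0.012453 = 0.003317.
Hence σ₀² = 1/0.003317 ≈ 301.5.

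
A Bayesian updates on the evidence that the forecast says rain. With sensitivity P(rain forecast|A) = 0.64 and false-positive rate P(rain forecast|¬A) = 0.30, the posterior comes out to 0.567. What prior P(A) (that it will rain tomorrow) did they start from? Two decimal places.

P(A) = 0.38

In odds form, posterior odds = prior odds × likelihood ratio, so prior odds = posterior odds ÷ LR.
Posterior odds = 0.567/(1−0.567) = 1.3095. LR = 0.64/0.30 = 2.1333.
Prior odds = 1.3095/2.1333 = 0.6138, so P(A) = 0.6138/(1+0.6138) ≈ 0.38.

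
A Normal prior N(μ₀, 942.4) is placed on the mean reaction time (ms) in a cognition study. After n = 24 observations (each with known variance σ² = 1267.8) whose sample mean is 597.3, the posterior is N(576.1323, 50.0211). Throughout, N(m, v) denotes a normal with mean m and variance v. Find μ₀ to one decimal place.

μ₀ = 198.5

With known observation variance, the Normal–Normal posterior has precision τ_n = τ₀ + n/σ² and mean μ_n = (τ₀μ₀ + (n/σ²)x̄)/τ_n.
Here τ₀ = 1/942.4 = 0.001061 and τ_data = 24/1267.8 = 0.018930, so τ_n = 0.019991.
Rearranging for μ₀: μ₀ = (μ_n·τ_n − τ_data·x̄)/τ₀ = (576.1323·0.019991 − 0.018930·597.3) / 0.001061 = 0.210572/0.001061 ≈ 198.5.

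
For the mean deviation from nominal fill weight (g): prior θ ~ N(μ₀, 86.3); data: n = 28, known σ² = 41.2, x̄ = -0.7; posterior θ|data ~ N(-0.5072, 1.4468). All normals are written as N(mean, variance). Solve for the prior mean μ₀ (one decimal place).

With known observation variance, the Normal–Normal posterior has precision τ_n = τ₀ + n/σ² and mean μ_n = (τ₀μ₀ + (n/σ²)x̄)/τ_n.
Here τ₀ = 1/86.3 = 0.011587 and τ_data = 28/41.2 = 0.679612, so τ_n = 0.691199.
Rearranging for μ₀: μ₀ = (μ_n·τ_n − τ_data·x̄)/τ₀ = (-0.5072·0.691199 − 0.679612·-0.7) / 0.011587 = 0.125152/0.011587 ≈ 10.8.

μ₀ = 10.8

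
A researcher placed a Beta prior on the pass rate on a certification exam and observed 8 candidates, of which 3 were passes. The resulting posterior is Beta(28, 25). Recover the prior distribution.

Beta(25, 20)

Under Beta–binomial conjugacy the posterior parameters are (α+s, β+f).
Subtract the data counts: 28−3=25, 25−5=20.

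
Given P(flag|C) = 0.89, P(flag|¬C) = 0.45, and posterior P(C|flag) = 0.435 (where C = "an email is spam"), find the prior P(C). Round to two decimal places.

P(C) = 0.28

In odds form, posterior odds = prior odds × likelihood ratio, so prior odds = posterior odds ÷ LR.
Posterior odds = 0.435/(1−0.435) = 0.7699. LR = 0.89/0.45 = 1.9778.
Prior odds = 0.7699/1.9778 = 0.3893, so P(C) = 0.3893/(1+0.3893) ≈ 0.28.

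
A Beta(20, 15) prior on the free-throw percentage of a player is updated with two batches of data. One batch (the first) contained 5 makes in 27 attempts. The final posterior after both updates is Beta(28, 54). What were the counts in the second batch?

Sequential conjugate updates are equivalent to a single update on the pooled data, so total successes = posterior α − prior α and total failures = posterior β − prior β.
Total across both batches: 28−20=8 makes, 54−15=39 misses.
Subtract the first batch: 8−5=3 makes and 39−22=17 misses.

3 makes and 17 misses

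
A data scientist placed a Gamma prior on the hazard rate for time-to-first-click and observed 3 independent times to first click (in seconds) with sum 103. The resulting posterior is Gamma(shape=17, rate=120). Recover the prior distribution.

For an exponential likelihood with a Gamma(α, β) prior on the rate, n observations with total T give posterior Gamma(α+n, β+T).
So α = 17 − 3 = 14 and β = 120 − 103 = 17.

Gamma(shape=14, rate=17)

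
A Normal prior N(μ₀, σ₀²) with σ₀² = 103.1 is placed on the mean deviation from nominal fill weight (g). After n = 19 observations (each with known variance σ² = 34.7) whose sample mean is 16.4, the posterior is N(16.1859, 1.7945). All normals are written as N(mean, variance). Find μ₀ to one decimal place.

The posterior mean is a precision-weighted average: μ_n = (τ₀μ₀ + τ_data·x̄)/(τ₀+τ_data), with τ₀=1/σ₀² and τ_data=n/σ².
Here τ₀ = 1/103.1 = 0.009699 and τ_data = 19/34.7 = 0.547550, so τ_n = 0.557249.
Rearranging for μ₀: μ₀ = (μ_n·τ_n − τ_data·x̄)/τ₀ = (16.1859·0.557249 − 0.547550·16.4) / 0.009699 = 0.039757/0.009699 ≈ 4.1.

μ₀ = 4.1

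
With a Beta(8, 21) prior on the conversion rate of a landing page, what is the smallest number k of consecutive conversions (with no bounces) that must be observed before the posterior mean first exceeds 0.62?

k = 27

After k conversions and 0 bounces the posterior is Beta(8+k, 21), with mean (8+k)/(8+21+k).
Set (8+k)/(29+k) > 0.62 and solve: k > (0.62·29 − 8)/(1 − 0.62) = 26.263.
The smallest integer exceeding 26.263 is 27, and checking k=27: (35)/(56) = 0.6250 > 0.62.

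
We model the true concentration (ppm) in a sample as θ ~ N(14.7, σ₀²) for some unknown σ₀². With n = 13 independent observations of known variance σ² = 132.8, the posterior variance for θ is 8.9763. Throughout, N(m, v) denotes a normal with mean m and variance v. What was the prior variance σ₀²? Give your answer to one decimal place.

Posterior precision equals prior precision plus data precision: 1/σ_n² = 1/σ₀² + n/σ².
So 1/σ₀² = 1/8.9763 − 13/132.8 = 0.111404 − 0.097892 = 0.013512.
Hence σ₀² = 1/0.013512 ≈ 74.0.

σ₀² = 74.0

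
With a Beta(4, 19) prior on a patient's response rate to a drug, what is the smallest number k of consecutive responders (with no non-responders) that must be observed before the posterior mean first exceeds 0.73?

k = 48

After k responders and 0 non-responders the posterior is Beta(4+k, 19), with mean (4+k)/(4+19+k).
Set (4+k)/(23+k) > 0.73 and solve: k > (0.73·23 − 4)/(1 − 0.73) = 47.370.
The smallest integer exceeding 47.370 is 48.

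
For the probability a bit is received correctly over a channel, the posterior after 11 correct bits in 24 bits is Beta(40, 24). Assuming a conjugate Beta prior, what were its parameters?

A Beta(a, b) prior with s successes and f failures in binomial data gives a Beta(a+s, b+f) posterior.
Subtract the data counts: 40−11=29, 24−13=11.

Beta(29, 11)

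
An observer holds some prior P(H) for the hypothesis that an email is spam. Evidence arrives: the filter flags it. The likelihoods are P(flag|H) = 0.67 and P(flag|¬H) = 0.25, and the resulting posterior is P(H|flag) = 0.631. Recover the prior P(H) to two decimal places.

Bayes' rule in odds form gives O(H|E) = O(H)·[P(E|H)/P(E|¬H)], hence O(H) = O(H|E)/LR.
Posterior odds = 0.631/(1−0.631) = 1.7100. LR = 0.67/0.25 = 2.6800.
Prior odds = 1.7100/2.6800 = 0.6381, so P(H) = 0.6381/(1+0.6381) ≈ 0.39.

P(H) = 0.39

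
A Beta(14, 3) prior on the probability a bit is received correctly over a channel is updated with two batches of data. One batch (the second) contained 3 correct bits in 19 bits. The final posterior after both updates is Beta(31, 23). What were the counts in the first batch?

14 correct bits and 4 errors

Because Beta–binomial updating is additive in the counts, the combined data contributed (α_post−α_prior, β_post−β_prior) successes and failures.
Total across both batches: 31−14=17 correct bits, 23−3=20 errors.
Subtract the second batch: 17−3=14 correct bits and 20−16=4 errors.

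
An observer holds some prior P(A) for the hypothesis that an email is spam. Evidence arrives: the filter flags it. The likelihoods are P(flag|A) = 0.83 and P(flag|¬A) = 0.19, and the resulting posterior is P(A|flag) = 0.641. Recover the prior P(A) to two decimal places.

Bayes' rule in odds form gives O(A|E) = O(A)·[P(E|A)/P(E|¬A)], hence O(A) = O(A|E)/LR.
Posterior odds = 0.641/(1−0.641) = 1.7855. LR = 0.83/0.19 = 4.3684.
Prior odds = 1.7855/4.3684 = 0.4087, so P(A) = 0.4087/(1+0.4087) ≈ 0.29.

P(A) = 0.29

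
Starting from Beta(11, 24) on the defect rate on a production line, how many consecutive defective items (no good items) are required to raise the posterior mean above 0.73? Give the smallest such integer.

After k defective items and 0 good items the posterior is Beta(11+k, 24), with mean (11+k)/(11+24+k).
Set (11+k)/(35+k) > 0.73 and solve: k > (0.73·35 − 11)/(1 − 0.73) = 53.889.
The smallest integer exceeding 53.889 is 54.

k = 54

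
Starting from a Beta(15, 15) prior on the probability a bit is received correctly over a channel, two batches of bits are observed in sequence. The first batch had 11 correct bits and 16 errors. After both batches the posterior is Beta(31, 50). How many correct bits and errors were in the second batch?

Sequential conjugate updates are equivalent to a single update on the pooled data, so total successes = posterior α − prior α and total failures = posterior β − prior β.
Total across both batches: 31−15=16 correct bits, 50−15=35 errors.
Subtract the first batch: 16−11=5 correct bits and 35−16=19 errors.

5 correct bits and 19 errors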